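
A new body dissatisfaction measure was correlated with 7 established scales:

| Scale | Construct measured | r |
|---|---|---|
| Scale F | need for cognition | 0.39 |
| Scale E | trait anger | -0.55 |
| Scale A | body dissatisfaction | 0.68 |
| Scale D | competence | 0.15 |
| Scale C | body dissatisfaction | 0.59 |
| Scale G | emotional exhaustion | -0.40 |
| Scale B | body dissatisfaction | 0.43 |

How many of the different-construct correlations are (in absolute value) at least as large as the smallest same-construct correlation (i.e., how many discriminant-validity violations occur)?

Convergent (same construct = body dissatisfaction): Scale A, Scale C, Scale B.
Smallest convergent = 0.43. Discriminant |r|: 0.39, 0.55, 0.15, 0.40; count ≥ 0.43 → 1.

1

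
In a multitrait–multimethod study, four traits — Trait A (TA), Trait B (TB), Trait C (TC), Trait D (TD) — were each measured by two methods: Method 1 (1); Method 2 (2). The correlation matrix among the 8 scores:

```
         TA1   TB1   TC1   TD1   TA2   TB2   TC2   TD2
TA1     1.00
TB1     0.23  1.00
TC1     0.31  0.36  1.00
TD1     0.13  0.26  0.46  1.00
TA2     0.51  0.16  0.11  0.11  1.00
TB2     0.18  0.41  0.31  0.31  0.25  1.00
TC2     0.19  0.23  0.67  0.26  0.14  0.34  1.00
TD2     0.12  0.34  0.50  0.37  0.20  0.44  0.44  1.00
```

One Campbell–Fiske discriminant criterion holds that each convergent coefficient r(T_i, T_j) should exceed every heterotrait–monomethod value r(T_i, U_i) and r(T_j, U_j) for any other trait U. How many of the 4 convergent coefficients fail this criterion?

Checking each validity diagonal entry against its comparison values:
TA (methods 1·2): 0.51 vs {0.23, 0.25, 0.31, 0.14, 0.13, 0.20} → pass.
TB (methods 1·2): 0.41 vs {0.23, 0.25, 0.36, 0.34, 0.26, 0.44} → fail.
TC (methods 1·2): 0.67 vs {0.31, 0.14, 0.36, 0.34, 0.46, 0.44} → pass.
TD (methods 1·2): 0.37 vs {0.13, 0.20, 0.26, 0.44, 0.46, 0.44} → fail.
2 of 4 fail.

2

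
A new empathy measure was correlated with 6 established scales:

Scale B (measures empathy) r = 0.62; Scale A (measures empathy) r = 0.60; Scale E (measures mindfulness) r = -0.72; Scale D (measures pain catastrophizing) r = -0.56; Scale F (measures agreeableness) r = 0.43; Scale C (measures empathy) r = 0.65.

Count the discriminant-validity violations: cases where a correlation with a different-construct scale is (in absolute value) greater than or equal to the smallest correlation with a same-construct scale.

Convergent (same construct = empathy): Scale B, Scale A, Scale C.
Smallest convergent = 0.60. Discriminant |r|: 0.72, 0.56, 0.43; count ≥ 0.60 → 1.

1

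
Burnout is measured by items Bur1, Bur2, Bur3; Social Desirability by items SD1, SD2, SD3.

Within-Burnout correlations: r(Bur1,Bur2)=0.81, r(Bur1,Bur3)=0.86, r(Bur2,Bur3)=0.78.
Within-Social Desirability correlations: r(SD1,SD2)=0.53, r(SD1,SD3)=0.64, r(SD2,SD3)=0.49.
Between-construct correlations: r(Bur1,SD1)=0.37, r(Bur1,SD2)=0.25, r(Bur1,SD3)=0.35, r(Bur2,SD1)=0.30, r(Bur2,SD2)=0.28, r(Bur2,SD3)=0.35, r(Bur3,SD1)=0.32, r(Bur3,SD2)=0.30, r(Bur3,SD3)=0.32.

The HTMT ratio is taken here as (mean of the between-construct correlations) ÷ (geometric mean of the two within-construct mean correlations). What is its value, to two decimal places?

Mean between = 2.84/9 = 0.3156.
Mean within-Bur = 2.45/3 = 0.8167; mean within-SD = 1.66/3 = 0.5533.
Geometric mean = √(0.8167 × 0.5533) = 0.6722.
HTMT = 0.3156 / 0.6722 = 0.47.

0.47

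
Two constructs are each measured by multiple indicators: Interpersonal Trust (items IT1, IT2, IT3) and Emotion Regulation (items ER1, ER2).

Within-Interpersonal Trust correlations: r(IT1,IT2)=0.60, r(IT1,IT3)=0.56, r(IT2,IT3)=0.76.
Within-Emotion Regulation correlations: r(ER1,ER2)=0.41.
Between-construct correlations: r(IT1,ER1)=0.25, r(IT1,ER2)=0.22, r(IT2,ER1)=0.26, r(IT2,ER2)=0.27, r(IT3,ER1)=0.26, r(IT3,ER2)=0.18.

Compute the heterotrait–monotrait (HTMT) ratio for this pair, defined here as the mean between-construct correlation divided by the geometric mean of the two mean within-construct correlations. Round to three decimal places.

Between-construct mean = 1.44/6 = 0.2400.
Mean within-IT = 1.92/3 = 0.6400; mean within-ER = 0.41/1 = 0.4100.
Geometric mean = √(0.6400 × 0.4100) = 0.5122.
HTMT = 0.2400 / 0.5122 = 0.469.

0.469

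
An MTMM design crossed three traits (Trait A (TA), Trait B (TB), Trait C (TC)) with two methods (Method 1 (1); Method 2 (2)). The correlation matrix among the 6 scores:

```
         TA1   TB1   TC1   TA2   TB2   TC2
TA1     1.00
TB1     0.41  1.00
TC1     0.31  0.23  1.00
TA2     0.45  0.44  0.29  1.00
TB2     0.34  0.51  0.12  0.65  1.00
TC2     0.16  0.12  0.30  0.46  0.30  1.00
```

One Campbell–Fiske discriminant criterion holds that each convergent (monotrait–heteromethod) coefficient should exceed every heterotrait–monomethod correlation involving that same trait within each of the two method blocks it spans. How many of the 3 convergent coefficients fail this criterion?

3

Checking each validity diagonal entry against its comparison values:
TA (methods 1·2): 0.45 vs {0.41, 0.65, 0.31, 0.46} → fail.
TB (methods 1·2): 0.51 vs {0.41, 0.65, 0.23, 0.30} → fail.
TC (methods 1·2): 0.30 vs {0.31, 0.46, 0.23, 0.30} → fail.
3 of 3 fail.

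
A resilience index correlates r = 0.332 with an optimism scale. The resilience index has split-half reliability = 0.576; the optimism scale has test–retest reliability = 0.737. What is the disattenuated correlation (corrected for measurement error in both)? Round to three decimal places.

0.510

r_true = r_obs / √(r_xx · r_yy) = 0.332 / √(0.576 × 0.737) = 0.332 / √0.424512 = 0.332 / 0.6515 ≈ 0.510.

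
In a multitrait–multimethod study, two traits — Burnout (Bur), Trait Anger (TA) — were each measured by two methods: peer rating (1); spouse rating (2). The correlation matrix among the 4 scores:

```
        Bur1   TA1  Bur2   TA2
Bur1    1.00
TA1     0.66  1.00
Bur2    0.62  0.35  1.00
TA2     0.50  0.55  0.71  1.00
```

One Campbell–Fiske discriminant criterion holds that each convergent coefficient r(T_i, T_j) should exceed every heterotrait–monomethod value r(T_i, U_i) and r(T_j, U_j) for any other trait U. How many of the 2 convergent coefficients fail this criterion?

2

Checking each validity diagonal entry against its comparison values:
Bur (methods 1·2): 0.62 vs {0.66, 0.71} → fail.
TA (methods 1·2): 0.55 vs {0.66, 0.71} → fail.
2 of 2 fail.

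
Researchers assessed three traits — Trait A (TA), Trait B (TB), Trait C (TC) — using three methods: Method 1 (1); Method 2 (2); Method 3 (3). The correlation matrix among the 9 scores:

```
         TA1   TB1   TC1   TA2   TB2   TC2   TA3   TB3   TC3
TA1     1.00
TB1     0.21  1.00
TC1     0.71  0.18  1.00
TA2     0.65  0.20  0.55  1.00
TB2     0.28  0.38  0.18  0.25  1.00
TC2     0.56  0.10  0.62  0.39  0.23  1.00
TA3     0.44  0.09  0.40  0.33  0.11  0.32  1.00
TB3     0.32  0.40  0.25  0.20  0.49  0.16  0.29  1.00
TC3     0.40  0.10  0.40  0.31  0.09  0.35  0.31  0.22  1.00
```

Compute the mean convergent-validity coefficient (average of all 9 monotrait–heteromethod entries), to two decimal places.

0.45

Convergent values: 0.65, 0.44, 0.33, 0.38, 0.40, 0.49, 0.62, 0.40, 0.35; mean = 4.06/9 = 0.45.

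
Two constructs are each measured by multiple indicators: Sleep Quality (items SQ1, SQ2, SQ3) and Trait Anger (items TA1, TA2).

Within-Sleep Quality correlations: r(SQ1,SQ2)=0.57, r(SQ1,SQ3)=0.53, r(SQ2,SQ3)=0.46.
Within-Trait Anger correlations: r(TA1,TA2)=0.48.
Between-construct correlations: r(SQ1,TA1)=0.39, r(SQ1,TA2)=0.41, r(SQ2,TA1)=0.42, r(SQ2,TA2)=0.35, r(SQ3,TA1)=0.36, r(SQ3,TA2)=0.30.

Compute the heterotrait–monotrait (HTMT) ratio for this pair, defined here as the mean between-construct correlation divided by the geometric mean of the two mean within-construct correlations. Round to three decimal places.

Between-construct mean = 2.23/6 = 0.3717.
Mean within-SQ = 1.56/3 = 0.5200; mean within-TA = 0.48/1 = 0.4800.
Geometric mean = √(0.5200 × 0.4800) = 0.4996.
HTMT = 0.3717 / 0.4996 = 0.744.

0.744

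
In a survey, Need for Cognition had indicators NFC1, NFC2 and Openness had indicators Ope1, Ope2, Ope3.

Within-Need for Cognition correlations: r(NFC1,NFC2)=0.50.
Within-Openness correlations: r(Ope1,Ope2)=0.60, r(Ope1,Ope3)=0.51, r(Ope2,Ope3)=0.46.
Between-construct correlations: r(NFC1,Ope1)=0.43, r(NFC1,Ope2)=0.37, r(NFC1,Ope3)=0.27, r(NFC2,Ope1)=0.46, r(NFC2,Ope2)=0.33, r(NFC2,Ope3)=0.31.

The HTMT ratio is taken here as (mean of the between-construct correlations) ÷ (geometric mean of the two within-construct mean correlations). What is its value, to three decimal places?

Between-construct mean = 2.17/6 = 0.3617.
Mean within-NFC = 0.50/1 = 0.5000; mean within-Ope = 1.57/3 = 0.5233.
Geometric mean = √(0.5000 × 0.5233) = 0.5115.
HTMT = 0.3617 / 0.5115 = 0.707.

0.707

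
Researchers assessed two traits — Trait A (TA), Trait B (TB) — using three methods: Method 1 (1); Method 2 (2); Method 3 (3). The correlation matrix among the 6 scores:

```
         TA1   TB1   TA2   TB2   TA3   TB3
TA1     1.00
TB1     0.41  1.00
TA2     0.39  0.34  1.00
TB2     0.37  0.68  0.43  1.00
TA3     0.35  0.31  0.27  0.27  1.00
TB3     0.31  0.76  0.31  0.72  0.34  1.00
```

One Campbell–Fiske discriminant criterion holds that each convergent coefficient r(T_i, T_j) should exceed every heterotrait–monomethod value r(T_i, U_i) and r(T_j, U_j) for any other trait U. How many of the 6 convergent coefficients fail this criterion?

Each convergent coefficient versus the relevant comparison correlations:
TA (methods 1·2): 0.39 vs {0.41, 0.43} → fail.
TA (methods 1·3): 0.35 vs {0.41, 0.34} → fail.
TA (methods 2·3): 0.27 vs {0.43, 0.34} → fail.
TB (methods 1·2): 0.68 vs {0.41, 0.43} → pass.
TB (methods 1·3): 0.76 vs {0.41, 0.34} → pass.
TB (methods 2·3): 0.72 vs {0.43, 0.34} → pass.
3 of 6 fail.

3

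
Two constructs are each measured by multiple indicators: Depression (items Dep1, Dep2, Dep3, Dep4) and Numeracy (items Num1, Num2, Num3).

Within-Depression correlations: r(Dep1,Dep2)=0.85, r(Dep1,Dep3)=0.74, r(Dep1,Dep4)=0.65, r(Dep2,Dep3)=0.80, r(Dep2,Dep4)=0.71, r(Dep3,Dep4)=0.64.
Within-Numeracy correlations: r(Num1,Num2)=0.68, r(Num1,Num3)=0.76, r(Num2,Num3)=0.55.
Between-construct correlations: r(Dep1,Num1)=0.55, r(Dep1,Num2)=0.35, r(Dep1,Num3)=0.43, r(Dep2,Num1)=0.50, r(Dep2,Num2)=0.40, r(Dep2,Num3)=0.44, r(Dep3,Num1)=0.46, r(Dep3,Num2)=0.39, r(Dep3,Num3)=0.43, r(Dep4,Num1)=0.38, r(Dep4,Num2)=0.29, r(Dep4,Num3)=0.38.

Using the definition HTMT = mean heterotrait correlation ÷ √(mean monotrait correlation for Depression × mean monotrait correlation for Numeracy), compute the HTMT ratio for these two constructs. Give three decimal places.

Mean heterotrait r = 5.00/12 = 0.4167.
Mean within-Dep = 4.39/6 = 0.7317; mean within-Num = 1.99/3 = 0.6633.
Geometric mean = √(0.7317 × 0.6633) = 0.6967.
HTMT = 0.4167 / 0.6967 = 0.598.

0.598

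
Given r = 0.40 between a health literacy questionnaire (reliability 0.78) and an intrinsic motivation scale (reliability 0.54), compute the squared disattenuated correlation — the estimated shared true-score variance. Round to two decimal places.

Disattenuated r = 0.40 / √(0.78 × 0.54) = 0.40 / 0.6490 = 0.6163.
Shared true-score variance = 0.6163² = 0.3798 ≈ 0.38.

0.38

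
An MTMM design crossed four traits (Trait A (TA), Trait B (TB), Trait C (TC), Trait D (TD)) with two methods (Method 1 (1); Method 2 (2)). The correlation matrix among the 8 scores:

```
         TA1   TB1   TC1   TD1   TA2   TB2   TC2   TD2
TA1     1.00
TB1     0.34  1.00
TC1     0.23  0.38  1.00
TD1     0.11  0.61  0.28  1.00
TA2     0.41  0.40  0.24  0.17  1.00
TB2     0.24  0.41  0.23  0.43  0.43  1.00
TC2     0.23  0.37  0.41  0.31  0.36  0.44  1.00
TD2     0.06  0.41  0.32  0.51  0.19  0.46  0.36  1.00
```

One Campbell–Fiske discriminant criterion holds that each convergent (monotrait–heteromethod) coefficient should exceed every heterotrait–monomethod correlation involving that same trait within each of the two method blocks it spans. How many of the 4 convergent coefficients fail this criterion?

4

Each convergent coefficient versus the relevant comparison correlations:
TA (methods 1·2): 0.41 vs {0.34, 0.43, 0.23, 0.36, 0.11, 0.19} → fail.
TB (methods 1·2): 0.41 vs {0.34, 0.43, 0.38, 0.44, 0.61, 0.46} → fail.
TC (methods 1·2): 0.41 vs {0.23, 0.36, 0.38, 0.44, 0.28, 0.36} → fail.
TD (methods 1·2): 0.51 vs {0.11, 0.19, 0.61, 0.46, 0.28, 0.36} → fail.
4 of 4 fail.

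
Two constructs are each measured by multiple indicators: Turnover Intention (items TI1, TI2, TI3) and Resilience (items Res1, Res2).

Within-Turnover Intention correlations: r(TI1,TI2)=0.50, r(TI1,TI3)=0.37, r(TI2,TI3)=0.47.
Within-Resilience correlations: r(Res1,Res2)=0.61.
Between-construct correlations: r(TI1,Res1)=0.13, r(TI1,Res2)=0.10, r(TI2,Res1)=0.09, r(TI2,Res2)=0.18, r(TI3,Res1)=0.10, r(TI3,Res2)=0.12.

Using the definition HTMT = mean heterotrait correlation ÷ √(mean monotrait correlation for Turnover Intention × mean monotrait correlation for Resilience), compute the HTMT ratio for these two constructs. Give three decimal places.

Mean heterotrait r = 0.72/6 = 0.1200.
Mean within-TI = 1.34/3 = 0.4467; mean within-Res = 0.61/1 = 0.6100.
Geometric mean = √(0.4467 × 0.6100) = 0.5220.
HTMT = 0.1200 / 0.5220 = 0.230.

0.230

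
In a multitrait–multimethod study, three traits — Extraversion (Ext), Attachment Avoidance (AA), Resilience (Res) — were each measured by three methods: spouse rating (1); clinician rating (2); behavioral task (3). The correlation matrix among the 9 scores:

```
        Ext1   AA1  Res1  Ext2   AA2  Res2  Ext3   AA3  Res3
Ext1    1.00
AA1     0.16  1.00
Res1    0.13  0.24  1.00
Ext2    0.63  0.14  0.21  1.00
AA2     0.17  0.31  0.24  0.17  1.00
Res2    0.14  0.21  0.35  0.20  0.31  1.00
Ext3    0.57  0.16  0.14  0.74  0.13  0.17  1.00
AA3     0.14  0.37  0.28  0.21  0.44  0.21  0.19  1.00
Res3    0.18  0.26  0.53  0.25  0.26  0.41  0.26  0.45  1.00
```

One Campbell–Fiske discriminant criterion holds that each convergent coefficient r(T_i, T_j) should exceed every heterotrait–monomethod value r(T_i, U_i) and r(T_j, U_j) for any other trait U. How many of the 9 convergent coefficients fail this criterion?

4

Checking each validity diagonal entry against its comparison values:
Ext (methods 1·2): 0.63 vs {0.16, 0.17, 0.13, 0.20} → pass.
Ext (methods 1·3): 0.57 vs {0.16, 0.19, 0.13, 0.26} → pass.
Ext (methods 2·3): 0.74 vs {0.17, 0.19, 0.20, 0.26} → pass.
AA (methods 1·2): 0.31 vs {0.16, 0.17, 0.24, 0.31} → fail.
AA (methods 1·3): 0.37 vs {0.16, 0.19, 0.24, 0.45} → fail.
AA (methods 2·3): 0.44 vs {0.17, 0.19, 0.31, 0.45} → fail.
Res (methods 1·2): 0.35 vs {0.13, 0.20, 0.24, 0.31} → pass.
Res (methods 1·3): 0.53 vs {0.13, 0.26, 0.24, 0.45} → pass.
Res (methods 2·3): 0.41 vs {0.20, 0.26, 0.31, 0.45} → fail.
4 of 9 fail.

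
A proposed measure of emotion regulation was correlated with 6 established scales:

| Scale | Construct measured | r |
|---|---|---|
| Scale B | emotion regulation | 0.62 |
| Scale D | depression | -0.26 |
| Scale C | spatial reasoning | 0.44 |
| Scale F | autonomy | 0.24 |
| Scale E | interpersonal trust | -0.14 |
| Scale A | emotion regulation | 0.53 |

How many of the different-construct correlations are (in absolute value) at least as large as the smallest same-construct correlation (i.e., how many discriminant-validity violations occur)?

0

Convergent (same construct = emotion regulation): Scale B, Scale A.
Smallest convergent = 0.53. Discriminant |r|: 0.26, 0.44, 0.24, 0.14; count ≥ 0.53 → 0.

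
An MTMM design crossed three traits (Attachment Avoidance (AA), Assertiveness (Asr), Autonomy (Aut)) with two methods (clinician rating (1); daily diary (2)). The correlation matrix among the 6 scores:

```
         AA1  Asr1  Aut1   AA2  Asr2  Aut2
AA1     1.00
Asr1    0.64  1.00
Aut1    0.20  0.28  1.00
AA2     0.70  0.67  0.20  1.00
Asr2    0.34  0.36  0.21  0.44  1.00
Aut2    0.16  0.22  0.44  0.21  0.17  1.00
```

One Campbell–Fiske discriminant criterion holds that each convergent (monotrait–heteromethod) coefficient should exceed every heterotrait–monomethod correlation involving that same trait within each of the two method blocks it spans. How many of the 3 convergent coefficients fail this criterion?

1

Convergent coefficients and their comparison sets:
AA (methods 1·2): 0.70 vs {0.64, 0.44, 0.20, 0.21} → pass.
Asr (methods 1·2): 0.36 vs {0.64, 0.44, 0.28, 0.17} → fail.
Aut (methods 1·2): 0.44 vs {0.20, 0.21, 0.28, 0.17} → pass.
1 of 3 fail.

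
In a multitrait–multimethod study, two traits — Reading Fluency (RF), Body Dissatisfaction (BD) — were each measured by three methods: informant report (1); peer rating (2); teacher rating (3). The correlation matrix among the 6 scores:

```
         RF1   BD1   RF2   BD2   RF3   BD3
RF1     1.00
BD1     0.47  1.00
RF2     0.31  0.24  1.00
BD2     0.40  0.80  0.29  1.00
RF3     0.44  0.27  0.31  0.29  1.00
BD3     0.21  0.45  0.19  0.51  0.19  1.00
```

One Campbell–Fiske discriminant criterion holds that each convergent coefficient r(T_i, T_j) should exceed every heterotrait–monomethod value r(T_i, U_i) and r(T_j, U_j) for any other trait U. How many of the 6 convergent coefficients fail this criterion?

Checking each validity diagonal entry against its comparison values:
RF (methods 1·2): 0.31 vs {0.47, 0.29} → fail.
RF (methods 1·3): 0.44 vs {0.47, 0.19} → fail.
RF (methods 2·3): 0.31 vs {0.29, 0.19} → pass.
BD (methods 1·2): 0.80 vs {0.47, 0.29} → pass.
BD (methods 1·3): 0.45 vs {0.47, 0.19} → fail.
BD (methods 2·3): 0.51 vs {0.29, 0.19} → pass.
3 of 6 fail.

3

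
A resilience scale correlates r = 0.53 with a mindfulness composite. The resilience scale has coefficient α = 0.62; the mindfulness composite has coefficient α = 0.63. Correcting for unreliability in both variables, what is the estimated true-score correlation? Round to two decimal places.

r_true = r_obs / √(r_xx · r_yy) = 0.53 / √(0.62 × 0.63) = 0.53 / √0.3906 = 0.53 / 0.6250 ≈ 0.85.

0.85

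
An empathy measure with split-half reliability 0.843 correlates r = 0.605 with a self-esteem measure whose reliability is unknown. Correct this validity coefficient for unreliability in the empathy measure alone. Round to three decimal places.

0.659

Single correction: r_c = r_obs / √r_xx = 0.605 / √0.843 = 0.605 / 0.9182 ≈ 0.659.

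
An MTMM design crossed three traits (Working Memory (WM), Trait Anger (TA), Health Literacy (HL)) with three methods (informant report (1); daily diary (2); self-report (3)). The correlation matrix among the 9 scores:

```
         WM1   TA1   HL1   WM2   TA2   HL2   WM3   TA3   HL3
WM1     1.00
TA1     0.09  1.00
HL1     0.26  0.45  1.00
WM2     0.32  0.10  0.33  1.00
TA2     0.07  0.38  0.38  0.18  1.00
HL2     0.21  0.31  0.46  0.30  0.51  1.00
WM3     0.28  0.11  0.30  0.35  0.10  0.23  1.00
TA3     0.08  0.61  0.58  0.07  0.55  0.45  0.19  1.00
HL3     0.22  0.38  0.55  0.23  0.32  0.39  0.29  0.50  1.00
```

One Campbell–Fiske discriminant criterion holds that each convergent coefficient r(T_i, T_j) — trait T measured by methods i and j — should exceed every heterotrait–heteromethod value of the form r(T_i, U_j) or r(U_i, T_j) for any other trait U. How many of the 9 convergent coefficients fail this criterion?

5

Each convergent coefficient versus the relevant comparison correlations:
WM (methods 1·2): 0.32 vs {0.07, 0.10, 0.21, 0.33} → fail.
WM (methods 1·3): 0.28 vs {0.08, 0.11, 0.22, 0.30} → fail.
WM (methods 2·3): 0.35 vs {0.07, 0.10, 0.23, 0.23} → pass.
TA (methods 1·2): 0.38 vs {0.10, 0.07, 0.31, 0.38} → fail.
TA (methods 1·3): 0.61 vs {0.11, 0.08, 0.38, 0.58} → pass.
TA (methods 2·3): 0.55 vs {0.10, 0.07, 0.32, 0.45} → pass.
HL (methods 1·2): 0.46 vs {0.33, 0.21, 0.38, 0.31} → pass.
HL (methods 1·3): 0.55 vs {0.30, 0.22, 0.58, 0.38} → fail.
HL (methods 2·3): 0.39 vs {0.23, 0.23, 0.45, 0.32} → fail.
5 of 9 fail.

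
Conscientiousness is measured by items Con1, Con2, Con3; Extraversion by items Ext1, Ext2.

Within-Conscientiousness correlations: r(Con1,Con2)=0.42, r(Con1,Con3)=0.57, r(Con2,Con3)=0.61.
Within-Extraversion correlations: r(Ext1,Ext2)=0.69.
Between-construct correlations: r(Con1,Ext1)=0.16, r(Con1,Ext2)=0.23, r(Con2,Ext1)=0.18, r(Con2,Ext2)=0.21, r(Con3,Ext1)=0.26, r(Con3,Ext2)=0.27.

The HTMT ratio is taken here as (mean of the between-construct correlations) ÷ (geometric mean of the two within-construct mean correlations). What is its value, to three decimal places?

Between-construct mean = 1.31/6 = 0.2183.
Mean within-Con = 1.60/3 = 0.5333; mean within-Ext = 0.69/1 = 0.6900.
Geometric mean = √(0.5333 × 0.6900) = 0.6066.
HTMT = 0.2183 / 0.6066 = 0.360.

0.360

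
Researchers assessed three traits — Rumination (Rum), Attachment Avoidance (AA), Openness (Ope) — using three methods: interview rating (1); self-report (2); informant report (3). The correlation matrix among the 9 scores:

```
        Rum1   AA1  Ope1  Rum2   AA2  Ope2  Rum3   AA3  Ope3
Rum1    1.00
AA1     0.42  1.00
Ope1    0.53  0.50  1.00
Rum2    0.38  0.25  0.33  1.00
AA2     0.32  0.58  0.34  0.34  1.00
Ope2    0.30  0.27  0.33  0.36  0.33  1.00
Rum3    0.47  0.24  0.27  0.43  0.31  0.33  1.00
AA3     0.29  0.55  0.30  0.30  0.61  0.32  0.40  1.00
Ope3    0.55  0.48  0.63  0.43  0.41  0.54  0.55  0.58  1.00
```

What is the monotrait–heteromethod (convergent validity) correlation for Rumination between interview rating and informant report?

Same trait (Rum), different methods: r(Rum1, Rum3) = 0.47.

0.47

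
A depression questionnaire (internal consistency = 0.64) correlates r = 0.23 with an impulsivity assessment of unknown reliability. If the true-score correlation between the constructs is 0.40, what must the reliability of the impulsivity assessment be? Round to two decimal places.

0.52

r_true = r_obs / √(r_xx · r_yy) ⇒ 0.40 = 0.23 / √(0.64 · r_yy).
√(0.64 · r_yy) = 0.23 / 0.40 = 0.5750; 0.64 · r_yy = 0.3306; r_yy = 0.3306 / 0.64 ≈ 0.52.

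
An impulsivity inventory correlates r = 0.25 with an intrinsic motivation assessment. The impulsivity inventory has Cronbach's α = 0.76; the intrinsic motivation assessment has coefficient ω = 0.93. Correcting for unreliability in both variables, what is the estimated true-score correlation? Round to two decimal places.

0.30

r_true = r_obs / √(r_xx · r_yy) = 0.25 / √(0.76 × 0.93) = 0.25 / √0.7068 = 0.25 / 0.8407 ≈ 0.30.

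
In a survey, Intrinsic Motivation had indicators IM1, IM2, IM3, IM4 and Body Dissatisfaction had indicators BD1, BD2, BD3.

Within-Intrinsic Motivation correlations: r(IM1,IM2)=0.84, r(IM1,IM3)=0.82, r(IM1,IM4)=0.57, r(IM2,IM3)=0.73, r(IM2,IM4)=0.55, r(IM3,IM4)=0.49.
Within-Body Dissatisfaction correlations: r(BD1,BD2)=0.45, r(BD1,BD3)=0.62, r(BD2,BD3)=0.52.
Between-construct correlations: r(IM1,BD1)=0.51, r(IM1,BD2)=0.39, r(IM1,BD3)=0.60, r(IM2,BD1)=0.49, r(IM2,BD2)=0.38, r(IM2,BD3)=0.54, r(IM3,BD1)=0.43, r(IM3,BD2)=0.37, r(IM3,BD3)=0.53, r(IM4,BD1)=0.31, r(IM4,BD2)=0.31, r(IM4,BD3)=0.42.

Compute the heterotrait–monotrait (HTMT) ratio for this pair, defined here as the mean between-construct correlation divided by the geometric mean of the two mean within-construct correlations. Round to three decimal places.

Mean between = 5.28/12 = 0.4400.
Mean within-IM = 4.00/6 = 0.6667; mean within-BD = 1.59/3 = 0.5300.
Geometric mean = √(0.6667 × 0.5300) = 0.5944.
HTMT = 0.4400 / 0.5944 = 0.740.

0.740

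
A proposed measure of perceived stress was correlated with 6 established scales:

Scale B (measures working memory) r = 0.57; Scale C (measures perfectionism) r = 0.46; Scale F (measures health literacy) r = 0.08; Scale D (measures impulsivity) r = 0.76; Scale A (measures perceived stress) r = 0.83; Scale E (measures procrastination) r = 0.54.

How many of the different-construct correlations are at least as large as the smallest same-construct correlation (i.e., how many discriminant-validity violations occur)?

Convergent (same construct = perceived stress): Scale A.
Smallest convergent = 0.83. Discriminant values: 0.57, 0.46, 0.08, 0.76, 0.54; count ≥ 0.83 → 0.

0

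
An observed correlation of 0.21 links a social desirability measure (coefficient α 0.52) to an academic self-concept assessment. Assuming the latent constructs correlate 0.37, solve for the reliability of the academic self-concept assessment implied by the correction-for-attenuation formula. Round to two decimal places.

r_true = r_obs / √(r_xx · r_yy) ⇒ 0.37 = 0.21 / √(0.52 · r_yy).
√(0.52 · r_yy) = 0.21 / 0.37 = 0.5676; 0.52 · r_yy = 0.3222; r_yy = 0.3222 / 0.52 ≈ 0.62.

0.62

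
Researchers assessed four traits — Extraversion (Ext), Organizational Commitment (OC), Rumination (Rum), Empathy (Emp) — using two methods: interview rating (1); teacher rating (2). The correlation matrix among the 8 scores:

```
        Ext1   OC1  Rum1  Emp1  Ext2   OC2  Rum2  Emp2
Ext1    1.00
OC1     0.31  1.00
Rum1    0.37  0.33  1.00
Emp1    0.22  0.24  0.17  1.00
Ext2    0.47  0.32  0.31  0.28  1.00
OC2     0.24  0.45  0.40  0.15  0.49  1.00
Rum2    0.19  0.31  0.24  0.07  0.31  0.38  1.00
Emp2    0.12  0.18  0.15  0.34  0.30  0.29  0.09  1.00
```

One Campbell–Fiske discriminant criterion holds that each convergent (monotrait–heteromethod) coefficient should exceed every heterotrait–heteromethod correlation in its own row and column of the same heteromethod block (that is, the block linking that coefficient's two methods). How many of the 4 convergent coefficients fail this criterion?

Convergent coefficients and their comparison sets:
Ext (methods 1·2): 0.47 vs {0.24, 0.32, 0.19, 0.31, 0.12, 0.28} → pass.
OC (methods 1·2): 0.45 vs {0.32, 0.24, 0.31, 0.40, 0.18, 0.15} → pass.
Rum (methods 1·2): 0.24 vs {0.31, 0.19, 0.40, 0.31, 0.15, 0.07} → fail.
Emp (methods 1·2): 0.34 vs {0.28, 0.12, 0.15, 0.18, 0.07, 0.15} → pass.
1 of 4 fail.

1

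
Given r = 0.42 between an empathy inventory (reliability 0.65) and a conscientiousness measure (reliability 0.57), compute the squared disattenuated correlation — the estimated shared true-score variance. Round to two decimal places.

0.48

Disattenuated r = 0.42 / √(0.65 × 0.57) = 0.42 / 0.6087 = 0.6900.
Shared true-score variance = 0.6900² = 0.4761 ≈ 0.48.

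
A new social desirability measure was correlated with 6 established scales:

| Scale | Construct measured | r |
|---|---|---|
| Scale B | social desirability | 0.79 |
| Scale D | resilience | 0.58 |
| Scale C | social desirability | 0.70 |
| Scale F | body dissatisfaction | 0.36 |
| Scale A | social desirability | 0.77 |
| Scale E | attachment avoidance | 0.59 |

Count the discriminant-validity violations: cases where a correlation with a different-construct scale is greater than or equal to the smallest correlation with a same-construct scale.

0

Convergent (same construct = social desirability): Scale B, Scale C, Scale A.
Smallest convergent = 0.70. Discriminant values: 0.58, 0.36, 0.59; count ≥ 0.70 → 0.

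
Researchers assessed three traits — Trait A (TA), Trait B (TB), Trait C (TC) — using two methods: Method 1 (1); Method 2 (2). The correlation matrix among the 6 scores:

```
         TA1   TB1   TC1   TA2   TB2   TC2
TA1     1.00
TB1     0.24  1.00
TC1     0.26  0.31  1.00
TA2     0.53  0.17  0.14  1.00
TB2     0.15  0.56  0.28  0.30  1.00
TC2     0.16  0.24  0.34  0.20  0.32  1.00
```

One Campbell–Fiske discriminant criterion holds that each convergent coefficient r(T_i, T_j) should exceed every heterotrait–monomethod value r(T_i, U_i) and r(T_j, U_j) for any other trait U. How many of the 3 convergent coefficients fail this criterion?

Convergent coefficients and their comparison sets:
TA (methods 1·2): 0.53 vs {0.24, 0.30, 0.26, 0.20} → pass.
TB (methods 1·2): 0.56 vs {0.24, 0.30, 0.31, 0.32} → pass.
TC (methods 1·2): 0.34 vs {0.26, 0.20, 0.31, 0.32} → pass.
0 of 3 fail.

0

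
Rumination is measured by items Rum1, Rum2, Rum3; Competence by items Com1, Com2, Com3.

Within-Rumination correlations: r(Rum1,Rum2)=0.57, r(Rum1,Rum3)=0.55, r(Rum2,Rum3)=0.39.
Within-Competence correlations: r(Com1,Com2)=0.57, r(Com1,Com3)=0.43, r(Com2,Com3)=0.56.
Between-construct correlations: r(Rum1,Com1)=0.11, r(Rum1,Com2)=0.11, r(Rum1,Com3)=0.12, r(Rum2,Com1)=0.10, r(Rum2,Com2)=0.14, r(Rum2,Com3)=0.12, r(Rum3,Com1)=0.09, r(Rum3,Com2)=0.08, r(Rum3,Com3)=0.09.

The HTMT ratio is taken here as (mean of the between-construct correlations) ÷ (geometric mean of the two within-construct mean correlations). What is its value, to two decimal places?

Between-construct mean = 0.96/9 = 0.1067.
Mean within-Rum = 1.51/3 = 0.5033; mean within-Com = 1.56/3 = 0.5200.
Geometric mean = √(0.5033 × 0.5200) = 0.5116.
HTMT = 0.1067 / 0.5116 = 0.21.

0.21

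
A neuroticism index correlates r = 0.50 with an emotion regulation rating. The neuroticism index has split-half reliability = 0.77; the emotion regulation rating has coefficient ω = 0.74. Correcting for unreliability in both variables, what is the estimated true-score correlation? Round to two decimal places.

r_true = r_obs / √(r_xx · r_yy) = 0.50 / √(0.77 × 0.74) = 0.50 / √0.5698 = 0.50 / 0.7549 ≈ 0.66.

0.66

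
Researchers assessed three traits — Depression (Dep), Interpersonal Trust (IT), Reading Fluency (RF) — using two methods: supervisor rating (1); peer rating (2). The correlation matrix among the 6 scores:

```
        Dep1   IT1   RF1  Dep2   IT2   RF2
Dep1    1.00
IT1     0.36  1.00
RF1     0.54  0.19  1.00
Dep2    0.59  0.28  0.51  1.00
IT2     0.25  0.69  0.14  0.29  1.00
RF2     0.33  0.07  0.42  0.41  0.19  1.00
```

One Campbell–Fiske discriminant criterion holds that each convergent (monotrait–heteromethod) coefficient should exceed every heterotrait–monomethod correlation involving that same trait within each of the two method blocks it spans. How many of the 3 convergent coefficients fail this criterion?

1

Checking each validity diagonal entry against its comparison values:
Dep (methods 1·2): 0.59 vs {0.36, 0.29, 0.54, 0.41} → pass.
IT (methods 1·2): 0.69 vs {0.36, 0.29, 0.19, 0.19} → pass.
RF (methods 1·2): 0.42 vs {0.54, 0.41, 0.19, 0.19} → fail.
1 of 3 fail.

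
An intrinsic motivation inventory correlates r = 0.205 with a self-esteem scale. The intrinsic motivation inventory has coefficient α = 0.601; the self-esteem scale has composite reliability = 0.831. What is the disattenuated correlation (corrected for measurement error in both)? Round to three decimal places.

r_true = r_obs / √(r_xx · r_yy) = 0.205 / √(0.601 × 0.831) = 0.205 / √0.499431 = 0.205 / 0.7067 ≈ 0.290.

0.290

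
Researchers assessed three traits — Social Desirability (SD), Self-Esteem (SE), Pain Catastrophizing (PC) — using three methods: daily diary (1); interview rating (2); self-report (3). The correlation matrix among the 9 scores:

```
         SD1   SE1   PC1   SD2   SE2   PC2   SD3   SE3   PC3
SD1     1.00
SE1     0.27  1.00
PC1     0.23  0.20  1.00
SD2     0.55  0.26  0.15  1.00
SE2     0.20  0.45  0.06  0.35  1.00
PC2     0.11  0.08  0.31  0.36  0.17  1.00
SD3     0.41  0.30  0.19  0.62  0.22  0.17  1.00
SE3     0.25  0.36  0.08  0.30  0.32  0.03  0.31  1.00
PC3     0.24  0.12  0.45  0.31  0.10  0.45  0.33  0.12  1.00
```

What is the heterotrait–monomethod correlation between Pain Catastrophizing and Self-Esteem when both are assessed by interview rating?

Different traits, same method: r(PC2, SE2) = 0.17.

0.17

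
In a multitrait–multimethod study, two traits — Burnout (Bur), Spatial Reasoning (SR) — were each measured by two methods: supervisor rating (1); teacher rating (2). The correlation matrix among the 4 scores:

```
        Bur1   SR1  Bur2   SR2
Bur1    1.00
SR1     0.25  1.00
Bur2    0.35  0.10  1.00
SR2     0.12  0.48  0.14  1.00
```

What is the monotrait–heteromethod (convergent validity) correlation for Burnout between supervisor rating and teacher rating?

Same trait (Bur), different methods: r(Bur1, Bur2) = 0.35.

0.35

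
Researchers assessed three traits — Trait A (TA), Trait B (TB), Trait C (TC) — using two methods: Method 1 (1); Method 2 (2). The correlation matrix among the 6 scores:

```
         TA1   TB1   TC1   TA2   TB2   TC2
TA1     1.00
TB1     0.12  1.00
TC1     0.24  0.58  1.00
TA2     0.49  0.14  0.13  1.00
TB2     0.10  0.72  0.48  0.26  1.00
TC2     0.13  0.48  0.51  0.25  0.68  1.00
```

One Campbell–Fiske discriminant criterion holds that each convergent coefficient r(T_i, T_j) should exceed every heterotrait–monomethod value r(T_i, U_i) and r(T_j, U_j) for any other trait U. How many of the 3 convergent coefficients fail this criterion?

1

Checking each validity diagonal entry against its comparison values:
TA (methods 1·2): 0.49 vs {0.12, 0.26, 0.24, 0.25} → pass.
TB (methods 1·2): 0.72 vs {0.12, 0.26, 0.58, 0.68} → pass.
TC (methods 1·2): 0.51 vs {0.24, 0.25, 0.58, 0.68} → fail.
1 of 3 fail.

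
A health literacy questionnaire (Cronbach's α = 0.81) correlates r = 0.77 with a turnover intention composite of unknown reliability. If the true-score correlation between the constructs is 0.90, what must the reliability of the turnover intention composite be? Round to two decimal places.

0.90

r_true = r_obs / √(r_xx · r_yy) ⇒ 0.90 = 0.77 / √(0.81 · r_yy).
√(0.81 · r_yy) = 0.77 / 0.90 = 0.8556; 0.81 · r_yy = 0.7321; r_yy = 0.7321 / 0.81 ≈ 0.90.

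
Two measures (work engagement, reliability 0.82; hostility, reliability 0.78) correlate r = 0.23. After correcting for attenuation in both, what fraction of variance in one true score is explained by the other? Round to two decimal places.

0.08

Disattenuated r = 0.23 / √(0.82 × 0.78) = 0.23 / 0.7997 = 0.2876.
Shared true-score variance = 0.2876² = 0.0827 ≈ 0.08.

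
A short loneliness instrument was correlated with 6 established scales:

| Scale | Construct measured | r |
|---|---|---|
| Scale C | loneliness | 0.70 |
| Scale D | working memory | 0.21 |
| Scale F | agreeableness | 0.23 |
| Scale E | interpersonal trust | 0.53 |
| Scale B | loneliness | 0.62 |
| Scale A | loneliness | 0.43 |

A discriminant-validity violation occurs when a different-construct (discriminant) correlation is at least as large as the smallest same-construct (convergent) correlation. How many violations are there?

Convergent (same construct = loneliness): Scale C, Scale B, Scale A.
Smallest convergent = 0.43. Discriminant values: 0.21, 0.23, 0.53; count ≥ 0.43 → 1.

1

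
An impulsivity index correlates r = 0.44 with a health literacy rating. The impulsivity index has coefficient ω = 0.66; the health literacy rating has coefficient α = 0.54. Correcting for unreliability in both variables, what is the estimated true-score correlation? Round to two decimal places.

r_true = r_obs / √(r_xx · r_yy) = 0.44 / √(0.66 × 0.54) = 0.44 / √0.3564 = 0.44 / 0.5970 ≈ 0.74.

0.74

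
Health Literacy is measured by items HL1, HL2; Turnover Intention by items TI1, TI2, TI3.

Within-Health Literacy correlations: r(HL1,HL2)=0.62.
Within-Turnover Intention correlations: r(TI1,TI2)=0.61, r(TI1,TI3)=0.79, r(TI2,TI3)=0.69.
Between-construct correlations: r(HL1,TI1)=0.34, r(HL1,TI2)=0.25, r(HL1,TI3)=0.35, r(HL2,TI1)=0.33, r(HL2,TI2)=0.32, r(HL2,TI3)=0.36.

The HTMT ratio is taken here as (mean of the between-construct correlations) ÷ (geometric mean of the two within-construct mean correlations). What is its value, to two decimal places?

Between-construct mean = 1.95/6 = 0.3250.
Mean within-HL = 0.62/1 = 0.6200; mean within-TI = 2.09/3 = 0.6967.
Geometric mean = √(0.6200 × 0.6967) = 0.6572.
HTMT = 0.3250 / 0.6572 = 0.49.

0.49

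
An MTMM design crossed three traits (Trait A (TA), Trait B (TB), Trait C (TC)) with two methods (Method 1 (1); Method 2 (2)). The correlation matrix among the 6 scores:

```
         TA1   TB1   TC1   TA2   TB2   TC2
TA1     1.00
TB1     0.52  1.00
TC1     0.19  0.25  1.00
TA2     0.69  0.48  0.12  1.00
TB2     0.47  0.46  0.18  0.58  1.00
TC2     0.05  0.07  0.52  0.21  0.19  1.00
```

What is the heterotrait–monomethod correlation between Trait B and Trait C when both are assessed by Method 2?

0.19

Different traits, same method: r(TB2, TC2) = 0.19.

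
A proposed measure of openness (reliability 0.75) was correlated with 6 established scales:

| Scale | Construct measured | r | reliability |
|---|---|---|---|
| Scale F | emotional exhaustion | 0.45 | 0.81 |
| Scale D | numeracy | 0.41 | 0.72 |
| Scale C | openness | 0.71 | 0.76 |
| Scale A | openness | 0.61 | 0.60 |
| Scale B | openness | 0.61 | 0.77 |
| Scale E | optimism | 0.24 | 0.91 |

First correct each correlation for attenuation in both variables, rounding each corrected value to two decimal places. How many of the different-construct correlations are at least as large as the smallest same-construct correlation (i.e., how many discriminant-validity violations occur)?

0

Disattenuated r (r / √(r_scale · r_new)):
  Scale F (disc): 0.45 / √(0.81·0.75) = 0.58
  Scale D (disc): 0.41 / √(0.72·0.75) = 0.56
  Scale C (conv): 0.71 / √(0.76·0.75) = 0.94
  Scale A (conv): 0.61 / √(0.60·0.75) = 0.91
  Scale B (conv): 0.61 / √(0.77·0.75) = 0.80
  Scale E (disc): 0.24 / √(0.91·0.75) = 0.29
Smallest convergent = 0.80. Discriminant values: 0.58, 0.56, 0.29; count ≥ 0.80 → 0.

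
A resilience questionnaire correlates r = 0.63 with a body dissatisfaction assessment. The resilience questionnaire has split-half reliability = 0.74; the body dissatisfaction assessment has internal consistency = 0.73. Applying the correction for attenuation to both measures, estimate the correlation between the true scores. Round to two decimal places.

r_true = r_obs / √(r_xx · r_yy) = 0.63 / √(0.74 × 0.73) = 0.63 / √0.5402 = 0.63 / 0.7350 ≈ 0.86.

0.86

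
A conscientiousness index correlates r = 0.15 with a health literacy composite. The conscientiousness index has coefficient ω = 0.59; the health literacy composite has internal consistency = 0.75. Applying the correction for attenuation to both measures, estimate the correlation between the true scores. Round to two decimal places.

0.23

r_true = r_obs / √(r_xx · r_yy) = 0.15 / √(0.59 × 0.75) = 0.15 / √0.4425 = 0.15 / 0.6652 ≈ 0.23.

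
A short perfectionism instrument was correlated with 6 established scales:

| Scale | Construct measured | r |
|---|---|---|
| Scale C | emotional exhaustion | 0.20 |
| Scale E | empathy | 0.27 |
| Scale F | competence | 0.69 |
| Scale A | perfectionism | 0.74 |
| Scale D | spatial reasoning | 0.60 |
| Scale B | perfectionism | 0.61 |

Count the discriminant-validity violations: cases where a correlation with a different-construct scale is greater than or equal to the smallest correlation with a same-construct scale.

1

Convergent (same construct = perfectionism): Scale A, Scale B.
Smallest convergent = 0.61. Discriminant values: 0.20, 0.27, 0.69, 0.60; count ≥ 0.61 → 1.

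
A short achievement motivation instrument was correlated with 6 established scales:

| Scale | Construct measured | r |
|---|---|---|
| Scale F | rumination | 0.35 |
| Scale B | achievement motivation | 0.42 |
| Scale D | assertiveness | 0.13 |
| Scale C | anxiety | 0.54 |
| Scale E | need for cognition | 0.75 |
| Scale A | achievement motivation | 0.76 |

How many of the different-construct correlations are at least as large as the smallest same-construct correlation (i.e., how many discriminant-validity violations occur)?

2

Convergent (same construct = achievement motivation): Scale B, Scale A.
Smallest convergent = 0.42. Discriminant values: 0.35, 0.13, 0.54, 0.75; count ≥ 0.42 → 2.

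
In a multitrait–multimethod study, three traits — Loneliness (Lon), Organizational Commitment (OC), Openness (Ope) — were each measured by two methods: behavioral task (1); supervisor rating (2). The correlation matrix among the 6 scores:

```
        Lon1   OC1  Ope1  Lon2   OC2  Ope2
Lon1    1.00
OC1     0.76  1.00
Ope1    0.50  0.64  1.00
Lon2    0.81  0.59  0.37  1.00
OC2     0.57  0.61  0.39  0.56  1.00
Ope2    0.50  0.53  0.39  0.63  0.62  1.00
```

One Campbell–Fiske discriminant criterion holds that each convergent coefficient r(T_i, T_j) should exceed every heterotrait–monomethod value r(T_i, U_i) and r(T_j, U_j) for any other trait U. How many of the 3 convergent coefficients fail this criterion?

2

Convergent coefficients and their comparison sets:
Lon (methods 1·2): 0.81 vs {0.76, 0.56, 0.50, 0.63} → pass.
OC (methods 1·2): 0.61 vs {0.76, 0.56, 0.64, 0.62} → fail.
Ope (methods 1·2): 0.39 vs {0.50, 0.63, 0.64, 0.62} → fail.
2 of 3 fail.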